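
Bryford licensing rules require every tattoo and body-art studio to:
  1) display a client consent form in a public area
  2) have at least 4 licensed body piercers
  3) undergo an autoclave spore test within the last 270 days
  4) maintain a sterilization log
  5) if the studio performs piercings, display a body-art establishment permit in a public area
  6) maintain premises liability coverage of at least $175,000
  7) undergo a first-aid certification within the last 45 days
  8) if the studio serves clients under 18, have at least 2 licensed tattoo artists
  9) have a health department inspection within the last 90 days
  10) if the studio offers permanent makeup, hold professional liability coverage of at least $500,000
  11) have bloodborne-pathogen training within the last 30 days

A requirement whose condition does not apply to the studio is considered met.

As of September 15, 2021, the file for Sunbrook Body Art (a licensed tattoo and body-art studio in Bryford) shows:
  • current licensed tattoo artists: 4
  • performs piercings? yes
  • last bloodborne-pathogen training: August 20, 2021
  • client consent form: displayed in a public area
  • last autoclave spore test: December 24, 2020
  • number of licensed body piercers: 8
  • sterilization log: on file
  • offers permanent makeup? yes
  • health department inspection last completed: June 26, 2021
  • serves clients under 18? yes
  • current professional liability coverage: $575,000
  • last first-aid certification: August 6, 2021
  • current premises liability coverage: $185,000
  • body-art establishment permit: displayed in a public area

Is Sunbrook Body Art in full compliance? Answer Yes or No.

Yes

1. client consent form present → met
2. licensed body piercers 8 ≥ 4 → met
3. autoclave spore test 265 days ago vs limit 270 → met
4. sterilization log present → met
5. condition 'performs piercings' holds; body-art establishment permit present → met
6. premises liability coverage $185,000 ≥ $175,000 → met
7. first-aid certification 40 days ago vs limit 45 → met
8. condition 'serves clients under 18' holds; licensed tattoo artists 4 ≥ 2 → met
9. health department inspection 81 days ago vs limit 90 → met
10. condition 'offers permanent makeup' holds; professional liability coverage $575,000 ≥ $500,000 → met
11. bloodborne-pathogen training 26 days ago vs limit 30 → met
All met.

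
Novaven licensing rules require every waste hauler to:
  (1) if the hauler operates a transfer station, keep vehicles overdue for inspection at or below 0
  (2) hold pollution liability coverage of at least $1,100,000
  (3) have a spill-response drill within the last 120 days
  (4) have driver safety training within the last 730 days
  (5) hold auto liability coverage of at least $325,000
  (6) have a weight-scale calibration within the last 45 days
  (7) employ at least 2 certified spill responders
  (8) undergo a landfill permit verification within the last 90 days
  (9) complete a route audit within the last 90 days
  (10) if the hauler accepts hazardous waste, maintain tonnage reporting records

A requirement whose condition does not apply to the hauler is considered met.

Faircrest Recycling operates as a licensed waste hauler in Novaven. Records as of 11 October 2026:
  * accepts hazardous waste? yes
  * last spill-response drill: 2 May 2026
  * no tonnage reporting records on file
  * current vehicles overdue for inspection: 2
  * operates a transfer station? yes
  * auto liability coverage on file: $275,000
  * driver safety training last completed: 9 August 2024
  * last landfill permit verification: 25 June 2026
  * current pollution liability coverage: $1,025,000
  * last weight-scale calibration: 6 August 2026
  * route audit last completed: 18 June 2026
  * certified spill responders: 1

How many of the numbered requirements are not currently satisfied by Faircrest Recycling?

10

1. condition 'operates a transfer station' holds; vehicles overdue for inspection 2 > 0 → not met
2. pollution liability coverage $1,025,000 < $1,100,000 → not met
3. spill-response drill 162 days ago vs limit 120 → not met
4. driver safety training 793 days ago vs limit 730 → not met
5. auto liability coverage $275,000 < $325,000 → not met
6. weight-scale calibration 66 days ago vs limit 45 → not met
7. certified spill responders 1 < 2 → not met
8. landfill permit verification 108 days ago vs limit 90 → not met
9. route audit 115 days ago vs limit 90 → not met
10. condition 'accepts hazardous waste' holds; tonnage reporting records absent → not met
Not met: 10 of 10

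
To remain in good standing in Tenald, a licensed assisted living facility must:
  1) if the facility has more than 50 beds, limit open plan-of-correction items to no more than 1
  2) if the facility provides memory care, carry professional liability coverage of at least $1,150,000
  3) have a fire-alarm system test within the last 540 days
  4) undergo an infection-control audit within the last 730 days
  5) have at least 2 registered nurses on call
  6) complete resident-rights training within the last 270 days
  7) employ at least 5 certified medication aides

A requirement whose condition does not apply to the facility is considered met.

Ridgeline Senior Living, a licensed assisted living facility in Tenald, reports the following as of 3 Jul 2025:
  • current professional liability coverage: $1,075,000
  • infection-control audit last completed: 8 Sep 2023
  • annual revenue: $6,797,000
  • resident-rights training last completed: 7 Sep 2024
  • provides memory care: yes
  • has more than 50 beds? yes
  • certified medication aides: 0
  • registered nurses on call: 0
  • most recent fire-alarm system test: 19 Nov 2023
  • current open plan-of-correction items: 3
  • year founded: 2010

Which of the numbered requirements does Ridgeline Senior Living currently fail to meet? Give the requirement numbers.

1, 2, 3, 5, 6, 7

1. condition 'has more than 50 beds' holds; open plan-of-correction items 3 > 1 → not met
2. condition 'provides memory care' holds; professional liability coverage $1,075,000 < $1,150,000 → not met
3. fire-alarm system test 592 days ago vs limit 540 → not met
4. infection-control audit 664 days ago vs limit 730 → met
5. registered nurses on call 0 < 2 → not met
6. resident-rights training 299 days ago vs limit 270 → not met
7. certified medication aides 0 < 5 → not met
Not met: 1, 2, 3, 5, 6, 7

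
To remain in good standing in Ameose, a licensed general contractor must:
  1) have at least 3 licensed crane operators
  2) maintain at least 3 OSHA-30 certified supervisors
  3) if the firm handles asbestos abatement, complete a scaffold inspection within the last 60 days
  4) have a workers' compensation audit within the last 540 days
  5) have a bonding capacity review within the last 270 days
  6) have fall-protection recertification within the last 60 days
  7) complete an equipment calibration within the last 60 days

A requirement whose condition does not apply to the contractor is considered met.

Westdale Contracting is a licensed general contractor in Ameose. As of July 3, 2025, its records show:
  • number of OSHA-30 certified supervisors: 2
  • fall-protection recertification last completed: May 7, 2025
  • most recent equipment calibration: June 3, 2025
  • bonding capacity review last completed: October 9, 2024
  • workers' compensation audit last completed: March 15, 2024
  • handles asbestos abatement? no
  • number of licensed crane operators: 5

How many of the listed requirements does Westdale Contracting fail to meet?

1. licensed crane operators 5 ≥ 3 → met
2. OSHA-30 certified supervisors 2 < 3 → not met
3. condition 'handles asbestos abatement' does not hold → requirement n/a → met
4. workers' compensation audit 475 days ago vs limit 540 → met
5. bonding capacity review 267 days ago vs limit 270 → met
6. fall-protection recertification 57 days ago vs limit 60 → met
7. equipment calibration 30 days ago vs limit 60 → met
Not met: 1 of 7

1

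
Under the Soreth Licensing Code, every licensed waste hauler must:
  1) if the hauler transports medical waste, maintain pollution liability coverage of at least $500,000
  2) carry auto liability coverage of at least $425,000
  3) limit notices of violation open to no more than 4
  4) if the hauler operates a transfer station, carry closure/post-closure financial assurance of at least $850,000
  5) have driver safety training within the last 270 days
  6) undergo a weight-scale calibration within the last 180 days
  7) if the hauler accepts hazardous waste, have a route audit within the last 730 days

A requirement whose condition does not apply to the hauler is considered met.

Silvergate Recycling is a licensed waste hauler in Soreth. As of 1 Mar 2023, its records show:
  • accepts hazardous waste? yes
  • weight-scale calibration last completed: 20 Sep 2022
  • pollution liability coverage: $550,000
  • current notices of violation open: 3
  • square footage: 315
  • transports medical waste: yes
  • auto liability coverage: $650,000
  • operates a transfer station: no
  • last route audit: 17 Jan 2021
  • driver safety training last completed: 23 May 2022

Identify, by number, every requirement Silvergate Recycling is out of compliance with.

5, 7

1. condition 'transports medical waste' holds; pollution liability coverage $550,000 ≥ $500,000 → met
2. auto liability coverage $650,000 ≥ $425,000 → met
3. notices of violation open 3 ≤ 4 → met
4. condition 'operates a transfer station' does not hold → requirement n/a → met
5. driver safety training 282 days ago vs limit 270 → not met
6. weight-scale calibration 162 days ago vs limit 180 → met
7. condition 'accepts hazardous waste' holds; route audit 773 days ago vs limit 730 → not met
Not met: 5, 7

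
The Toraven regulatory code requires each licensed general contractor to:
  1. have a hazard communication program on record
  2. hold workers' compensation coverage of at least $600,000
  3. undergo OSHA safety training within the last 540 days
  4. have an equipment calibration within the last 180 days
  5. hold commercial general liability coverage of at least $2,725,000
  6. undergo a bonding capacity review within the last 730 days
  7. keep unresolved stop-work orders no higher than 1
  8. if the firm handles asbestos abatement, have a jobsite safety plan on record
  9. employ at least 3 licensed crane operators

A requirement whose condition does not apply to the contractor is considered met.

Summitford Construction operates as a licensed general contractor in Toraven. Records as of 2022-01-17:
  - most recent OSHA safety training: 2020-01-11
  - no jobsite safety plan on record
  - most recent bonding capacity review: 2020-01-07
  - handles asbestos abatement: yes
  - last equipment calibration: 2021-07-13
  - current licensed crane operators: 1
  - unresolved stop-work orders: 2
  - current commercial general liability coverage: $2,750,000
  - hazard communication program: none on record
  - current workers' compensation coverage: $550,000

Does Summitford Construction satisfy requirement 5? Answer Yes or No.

5. commercial general liability coverage $2,750,000 ≥ $2,725,000 → met

Yes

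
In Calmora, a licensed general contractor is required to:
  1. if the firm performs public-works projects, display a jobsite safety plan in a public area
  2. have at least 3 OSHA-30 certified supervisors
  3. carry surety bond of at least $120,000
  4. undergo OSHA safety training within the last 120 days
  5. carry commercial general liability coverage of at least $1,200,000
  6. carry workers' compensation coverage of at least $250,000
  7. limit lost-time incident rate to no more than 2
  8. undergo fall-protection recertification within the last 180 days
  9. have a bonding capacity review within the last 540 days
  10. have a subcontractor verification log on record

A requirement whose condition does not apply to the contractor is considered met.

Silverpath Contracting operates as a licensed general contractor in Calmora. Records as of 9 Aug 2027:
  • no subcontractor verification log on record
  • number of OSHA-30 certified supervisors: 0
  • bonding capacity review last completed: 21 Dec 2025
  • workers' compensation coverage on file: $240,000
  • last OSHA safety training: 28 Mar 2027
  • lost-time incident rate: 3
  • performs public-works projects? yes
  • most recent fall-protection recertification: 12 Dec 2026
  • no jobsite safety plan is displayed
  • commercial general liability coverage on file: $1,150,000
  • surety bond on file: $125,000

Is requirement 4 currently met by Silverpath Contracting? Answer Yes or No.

4. OSHA safety training 134 days ago vs limit 120 → not met

No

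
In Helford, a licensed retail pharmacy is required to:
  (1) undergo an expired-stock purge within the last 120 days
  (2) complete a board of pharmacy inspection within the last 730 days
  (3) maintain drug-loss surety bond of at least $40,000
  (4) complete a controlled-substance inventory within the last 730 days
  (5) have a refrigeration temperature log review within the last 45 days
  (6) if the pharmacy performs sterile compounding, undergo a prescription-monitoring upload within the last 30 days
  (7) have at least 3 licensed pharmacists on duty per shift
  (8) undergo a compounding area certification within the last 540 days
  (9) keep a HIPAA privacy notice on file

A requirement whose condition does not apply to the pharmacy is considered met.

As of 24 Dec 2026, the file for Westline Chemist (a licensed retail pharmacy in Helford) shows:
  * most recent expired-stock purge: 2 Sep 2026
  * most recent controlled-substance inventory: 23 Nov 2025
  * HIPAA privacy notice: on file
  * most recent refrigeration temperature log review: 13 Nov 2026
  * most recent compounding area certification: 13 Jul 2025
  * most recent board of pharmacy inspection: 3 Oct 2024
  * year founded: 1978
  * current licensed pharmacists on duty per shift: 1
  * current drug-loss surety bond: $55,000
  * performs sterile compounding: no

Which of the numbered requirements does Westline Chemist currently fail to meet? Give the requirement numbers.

2, 7

1. expired-stock purge 113 days ago vs limit 120 → met
2. board of pharmacy inspection 812 days ago vs limit 730 → not met
3. drug-loss surety bond $55,000 ≥ $40,000 → met
4. controlled-substance inventory 396 days ago vs limit 730 → met
5. refrigeration temperature log review 41 days ago vs limit 45 → met
6. condition 'performs sterile compounding' does not hold → requirement n/a → met
7. licensed pharmacists on duty per shift 1 < 3 → not met
8. compounding area certification 529 days ago vs limit 540 → met
9. HIPAA privacy notice present → met
Not met: 2, 7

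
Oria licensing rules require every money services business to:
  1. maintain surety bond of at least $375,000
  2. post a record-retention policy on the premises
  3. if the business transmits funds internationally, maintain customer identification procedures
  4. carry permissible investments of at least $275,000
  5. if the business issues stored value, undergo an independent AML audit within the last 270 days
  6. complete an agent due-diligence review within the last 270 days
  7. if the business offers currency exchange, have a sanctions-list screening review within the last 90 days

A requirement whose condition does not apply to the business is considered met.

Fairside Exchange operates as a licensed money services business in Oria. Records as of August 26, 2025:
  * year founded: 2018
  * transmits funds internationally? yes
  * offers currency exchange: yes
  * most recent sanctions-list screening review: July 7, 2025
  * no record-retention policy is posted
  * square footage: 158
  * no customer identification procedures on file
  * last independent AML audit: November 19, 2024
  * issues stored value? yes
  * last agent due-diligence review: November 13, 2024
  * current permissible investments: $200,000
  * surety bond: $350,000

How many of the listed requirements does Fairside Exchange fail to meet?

6

1. surety bond $350,000 < $375,000 → not met
2. record-retention policy absent → not met
3. condition 'transmits funds internationally' holds; customer identification procedures absent → not met
4. permissible investments $200,000 < $275,000 → not met
5. condition 'issues stored value' holds; independent AML audit 280 days ago vs limit 270 → not met
6. agent due-diligence review 286 days ago vs limit 270 → not met
7. condition 'offers currency exchange' holds; sanctions-list screening review 50 days ago vs limit 90 → met
Not met: 6 of 7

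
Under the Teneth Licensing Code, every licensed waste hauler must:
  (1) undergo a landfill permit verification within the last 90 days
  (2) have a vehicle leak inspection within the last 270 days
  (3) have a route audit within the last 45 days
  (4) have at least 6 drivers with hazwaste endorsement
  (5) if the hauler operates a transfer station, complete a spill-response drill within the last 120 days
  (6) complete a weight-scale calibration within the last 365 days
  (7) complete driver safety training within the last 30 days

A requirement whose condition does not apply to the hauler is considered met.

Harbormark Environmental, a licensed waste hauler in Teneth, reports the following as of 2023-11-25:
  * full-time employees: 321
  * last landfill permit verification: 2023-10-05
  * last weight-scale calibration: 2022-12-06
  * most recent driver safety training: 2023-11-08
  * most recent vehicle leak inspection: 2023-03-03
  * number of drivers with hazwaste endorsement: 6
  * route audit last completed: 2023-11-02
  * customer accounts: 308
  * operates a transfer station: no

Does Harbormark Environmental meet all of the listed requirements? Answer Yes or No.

1. landfill permit verification 51 days ago vs limit 90 → met
2. vehicle leak inspection 267 days ago vs limit 270 → met
3. route audit 23 days ago vs limit 45 → met
4. drivers with hazwaste endorsement 6 ≥ 6 → met
5. condition 'operates a transfer station' does not hold → requirement n/a → met
6. weight-scale calibration 354 days ago vs limit 365 → met
7. driver safety training 17 days ago vs limit 30 → met
All met.

Yes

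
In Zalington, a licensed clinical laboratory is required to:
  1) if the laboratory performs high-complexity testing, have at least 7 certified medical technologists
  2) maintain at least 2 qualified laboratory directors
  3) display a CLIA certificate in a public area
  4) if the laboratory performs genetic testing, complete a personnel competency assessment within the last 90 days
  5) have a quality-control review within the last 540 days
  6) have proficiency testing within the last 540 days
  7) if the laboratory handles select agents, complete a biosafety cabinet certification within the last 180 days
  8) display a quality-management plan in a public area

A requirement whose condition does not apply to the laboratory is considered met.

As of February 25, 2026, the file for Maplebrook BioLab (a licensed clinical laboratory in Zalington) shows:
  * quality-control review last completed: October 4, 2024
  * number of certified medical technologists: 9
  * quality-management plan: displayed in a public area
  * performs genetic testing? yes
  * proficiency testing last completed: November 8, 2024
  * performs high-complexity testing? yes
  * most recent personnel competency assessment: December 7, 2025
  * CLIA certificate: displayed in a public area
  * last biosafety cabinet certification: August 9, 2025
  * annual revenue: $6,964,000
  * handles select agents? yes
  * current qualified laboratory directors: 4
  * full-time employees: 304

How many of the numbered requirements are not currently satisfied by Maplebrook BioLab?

1

1. condition 'performs high-complexity testing' holds; certified medical technologists 9 ≥ 7 → met
2. qualified laboratory directors 4 ≥ 2 → met
3. CLIA certificate present → met
4. condition 'performs genetic testing' holds; personnel competency assessment 80 days ago vs limit 90 → met
5. quality-control review 509 days ago vs limit 540 → met
6. proficiency testing 474 days ago vs limit 540 → met
7. condition 'handles select agents' holds; biosafety cabinet certification 200 days ago vs limit 180 → not met
8. quality-management plan present → met
Not met: 1 of 8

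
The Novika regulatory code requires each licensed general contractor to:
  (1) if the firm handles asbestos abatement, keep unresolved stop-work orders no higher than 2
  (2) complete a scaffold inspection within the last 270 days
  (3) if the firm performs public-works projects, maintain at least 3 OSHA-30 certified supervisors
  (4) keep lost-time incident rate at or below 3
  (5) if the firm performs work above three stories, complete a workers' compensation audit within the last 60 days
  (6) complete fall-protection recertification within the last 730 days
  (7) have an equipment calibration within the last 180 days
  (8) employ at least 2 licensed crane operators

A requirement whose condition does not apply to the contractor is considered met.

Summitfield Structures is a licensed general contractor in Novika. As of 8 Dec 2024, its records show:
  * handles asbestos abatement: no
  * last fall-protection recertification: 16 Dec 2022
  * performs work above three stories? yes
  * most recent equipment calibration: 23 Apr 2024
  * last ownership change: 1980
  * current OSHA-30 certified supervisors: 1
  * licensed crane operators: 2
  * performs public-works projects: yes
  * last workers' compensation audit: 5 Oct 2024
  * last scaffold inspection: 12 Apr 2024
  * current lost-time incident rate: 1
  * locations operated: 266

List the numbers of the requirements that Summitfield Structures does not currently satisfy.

3, 5, 7

1. condition 'handles asbestos abatement' does not hold → requirement n/a → met
2. scaffold inspection 240 days ago vs limit 270 → met
3. condition 'performs public-works projects' holds; OSHA-30 certified supervisors 1 < 3 → not met
4. lost-time incident rate 1 ≤ 3 → met
5. condition 'performs work above three stories' holds; workers' compensation audit 64 days ago vs limit 60 → not met
6. fall-protection recertification 723 days ago vs limit 730 → met
7. equipment calibration 229 days ago vs limit 180 → not met
8. licensed crane operators 2 ≥ 2 → met
Not met: 3, 5, 7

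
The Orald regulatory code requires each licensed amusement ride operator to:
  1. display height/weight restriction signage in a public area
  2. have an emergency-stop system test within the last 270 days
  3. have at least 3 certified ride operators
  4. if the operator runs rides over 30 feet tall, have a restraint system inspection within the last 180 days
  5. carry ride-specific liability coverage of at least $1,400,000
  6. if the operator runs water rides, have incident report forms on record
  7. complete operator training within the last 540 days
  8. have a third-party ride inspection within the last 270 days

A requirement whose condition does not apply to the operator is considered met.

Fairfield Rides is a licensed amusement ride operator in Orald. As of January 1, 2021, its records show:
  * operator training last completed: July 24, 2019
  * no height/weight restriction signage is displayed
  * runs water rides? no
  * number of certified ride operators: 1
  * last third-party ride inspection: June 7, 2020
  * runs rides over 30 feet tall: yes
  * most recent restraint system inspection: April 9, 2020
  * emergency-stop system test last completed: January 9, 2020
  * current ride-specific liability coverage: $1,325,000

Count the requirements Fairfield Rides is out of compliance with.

5

1. height/weight restriction signage absent → not met
2. emergency-stop system test 358 days ago vs limit 270 → not met
3. certified ride operators 1 < 3 → not met
4. condition 'runs rides over 30 feet tall' holds; restraint system inspection 267 days ago vs limit 180 → not met
5. ride-specific liability coverage $1,325,000 < $1,400,000 → not met
6. condition 'runs water rides' does not hold → requirement n/a → met
7. operator training 527 days ago vs limit 540 → met
8. third-party ride inspection 208 days ago vs limit 270 → met
Not met: 5 of 8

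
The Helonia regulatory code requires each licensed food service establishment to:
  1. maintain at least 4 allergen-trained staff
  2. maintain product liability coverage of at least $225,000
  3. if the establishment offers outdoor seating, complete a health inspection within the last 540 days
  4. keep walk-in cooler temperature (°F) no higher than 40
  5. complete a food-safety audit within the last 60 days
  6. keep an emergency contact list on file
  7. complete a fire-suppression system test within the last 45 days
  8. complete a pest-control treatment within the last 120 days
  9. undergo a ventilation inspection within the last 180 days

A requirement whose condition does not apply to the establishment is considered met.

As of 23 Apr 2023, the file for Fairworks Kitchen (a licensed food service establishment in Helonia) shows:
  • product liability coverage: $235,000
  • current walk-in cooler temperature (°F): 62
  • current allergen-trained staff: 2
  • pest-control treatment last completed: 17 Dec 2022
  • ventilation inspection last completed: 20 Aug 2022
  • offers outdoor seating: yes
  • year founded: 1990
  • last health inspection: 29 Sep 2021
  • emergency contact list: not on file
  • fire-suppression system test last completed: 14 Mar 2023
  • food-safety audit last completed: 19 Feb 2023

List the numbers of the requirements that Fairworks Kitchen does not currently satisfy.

1, 3, 4, 5, 6, 8, 9

1. allergen-trained staff 2 < 4 → not met
2. product liability coverage $235,000 ≥ $225,000 → met
3. condition 'offers outdoor seating' holds; health inspection 571 days ago vs limit 540 → not met
4. walk-in cooler temperature (°F) 62 > 40 → not met
5. food-safety audit 63 days ago vs limit 60 → not met
6. emergency contact list absent → not met
7. fire-suppression system test 40 days ago vs limit 45 → met
8. pest-control treatment 127 days ago vs limit 120 → not met
9. ventilation inspection 246 days ago vs limit 180 → not met
Not met: 1, 3, 4, 5, 6, 8, 9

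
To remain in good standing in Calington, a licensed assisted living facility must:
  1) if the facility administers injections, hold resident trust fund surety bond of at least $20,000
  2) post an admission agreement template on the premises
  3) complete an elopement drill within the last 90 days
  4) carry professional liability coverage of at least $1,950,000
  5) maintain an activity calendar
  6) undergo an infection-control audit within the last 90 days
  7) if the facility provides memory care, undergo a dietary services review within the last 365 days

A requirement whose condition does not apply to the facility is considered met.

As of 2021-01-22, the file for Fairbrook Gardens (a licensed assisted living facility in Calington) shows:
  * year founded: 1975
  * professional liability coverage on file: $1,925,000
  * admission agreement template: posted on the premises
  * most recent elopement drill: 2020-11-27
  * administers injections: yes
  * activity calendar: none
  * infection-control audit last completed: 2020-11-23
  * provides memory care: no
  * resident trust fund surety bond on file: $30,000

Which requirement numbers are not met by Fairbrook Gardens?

4, 5

1. condition 'administers injections' holds; resident trust fund surety bond $30,000 ≥ $20,000 → met
2. admission agreement template present → met
3. elopement drill 56 days ago vs limit 90 → met
4. professional liability coverage $1,925,000 < $1,950,000 → not met
5. activity calendar absent → not met
6. infection-control audit 60 days ago vs limit 90 → met
7. condition 'provides memory care' does not hold → requirement n/a → met
Not met: 4, 5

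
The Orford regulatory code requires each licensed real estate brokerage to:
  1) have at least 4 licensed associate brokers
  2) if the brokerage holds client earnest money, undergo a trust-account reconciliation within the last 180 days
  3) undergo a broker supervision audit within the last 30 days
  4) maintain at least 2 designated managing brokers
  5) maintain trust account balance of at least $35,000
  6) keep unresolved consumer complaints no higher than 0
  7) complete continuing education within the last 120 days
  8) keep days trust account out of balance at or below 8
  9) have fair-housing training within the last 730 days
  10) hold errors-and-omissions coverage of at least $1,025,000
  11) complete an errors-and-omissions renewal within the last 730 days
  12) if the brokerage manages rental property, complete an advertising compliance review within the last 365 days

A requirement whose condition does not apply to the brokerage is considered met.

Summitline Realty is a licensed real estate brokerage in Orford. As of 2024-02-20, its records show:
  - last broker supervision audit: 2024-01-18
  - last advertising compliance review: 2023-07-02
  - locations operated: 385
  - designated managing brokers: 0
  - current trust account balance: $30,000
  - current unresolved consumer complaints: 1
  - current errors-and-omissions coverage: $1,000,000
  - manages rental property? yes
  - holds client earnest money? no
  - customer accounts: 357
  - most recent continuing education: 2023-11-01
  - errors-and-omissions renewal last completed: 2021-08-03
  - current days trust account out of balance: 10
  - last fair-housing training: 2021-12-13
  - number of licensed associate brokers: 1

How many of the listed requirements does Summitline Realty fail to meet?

9

1. licensed associate brokers 1 < 4 → not met
2. condition 'holds client earnest money' does not hold → requirement n/a → met
3. broker supervision audit 33 days ago vs limit 30 → not met
4. designated managing brokers 0 < 2 → not met
5. trust account balance $30,000 < $35,000 → not met
6. unresolved consumer complaints 1 > 0 → not met
7. continuing education 111 days ago vs limit 120 → met
8. days trust account out of balance 10 > 8 → not met
9. fair-housing training 799 days ago vs limit 730 → not met
10. errors-and-omissions coverage $1,000,000 < $1,025,000 → not met
11. errors-and-omissions renewal 931 days ago vs limit 730 → not met
12. condition 'manages rental property' holds; advertising compliance review 233 days ago vs limit 365 → met
Not met: 9 of 12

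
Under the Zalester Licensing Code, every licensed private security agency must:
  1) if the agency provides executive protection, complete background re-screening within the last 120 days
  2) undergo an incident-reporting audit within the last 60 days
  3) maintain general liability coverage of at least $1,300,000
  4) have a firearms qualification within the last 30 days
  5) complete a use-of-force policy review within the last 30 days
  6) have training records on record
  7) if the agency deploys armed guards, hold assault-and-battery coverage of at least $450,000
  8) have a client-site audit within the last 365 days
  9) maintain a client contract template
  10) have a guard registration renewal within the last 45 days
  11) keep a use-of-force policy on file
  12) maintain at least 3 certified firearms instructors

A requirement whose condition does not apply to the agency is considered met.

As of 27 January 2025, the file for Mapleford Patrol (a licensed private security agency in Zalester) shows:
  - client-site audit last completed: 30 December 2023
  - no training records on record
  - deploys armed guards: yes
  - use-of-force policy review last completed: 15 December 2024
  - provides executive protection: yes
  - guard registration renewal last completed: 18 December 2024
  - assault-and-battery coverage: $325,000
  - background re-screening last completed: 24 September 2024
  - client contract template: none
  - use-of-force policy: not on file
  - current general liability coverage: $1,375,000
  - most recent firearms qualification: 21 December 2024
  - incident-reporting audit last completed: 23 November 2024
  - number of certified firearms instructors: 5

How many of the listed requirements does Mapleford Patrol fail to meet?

9

1. condition 'provides executive protection' holds; background re-screening 125 days ago vs limit 120 → not met
2. incident-reporting audit 65 days ago vs limit 60 → not met
3. general liability coverage $1,375,000 ≥ $1,300,000 → met
4. firearms qualification 37 days ago vs limit 30 → not met
5. use-of-force policy review 43 days ago vs limit 30 → not met
6. training records absent → not met
7. condition 'deploys armed guards' holds; assault-and-battery coverage $325,000 < $450,000 → not met
8. client-site audit 394 days ago vs limit 365 → not met
9. client contract template absent → not met
10. guard registration renewal 40 days ago vs limit 45 → met
11. use-of-force policy absent → not met
12. certified firearms instructors 5 ≥ 3 → met
Not met: 9 of 12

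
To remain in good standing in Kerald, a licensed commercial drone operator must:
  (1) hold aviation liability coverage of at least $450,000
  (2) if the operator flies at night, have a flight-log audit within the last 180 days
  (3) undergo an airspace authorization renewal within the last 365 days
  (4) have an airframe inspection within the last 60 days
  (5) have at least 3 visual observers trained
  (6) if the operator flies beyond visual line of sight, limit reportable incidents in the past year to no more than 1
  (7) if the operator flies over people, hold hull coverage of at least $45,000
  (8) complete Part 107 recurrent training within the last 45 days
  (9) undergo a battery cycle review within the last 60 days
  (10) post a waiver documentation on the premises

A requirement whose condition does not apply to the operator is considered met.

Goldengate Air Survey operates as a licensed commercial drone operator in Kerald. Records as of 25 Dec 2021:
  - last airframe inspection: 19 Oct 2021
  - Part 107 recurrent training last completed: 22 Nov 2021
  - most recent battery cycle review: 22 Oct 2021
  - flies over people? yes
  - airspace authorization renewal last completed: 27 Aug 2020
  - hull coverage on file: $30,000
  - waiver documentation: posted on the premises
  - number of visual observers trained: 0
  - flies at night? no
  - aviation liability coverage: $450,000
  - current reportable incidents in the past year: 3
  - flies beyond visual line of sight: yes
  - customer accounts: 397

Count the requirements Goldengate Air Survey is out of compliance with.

1. aviation liability coverage $450,000 ≥ $450,000 → met
2. condition 'flies at night' does not hold → requirement n/a → met
3. airspace authorization renewal 485 days ago vs limit 365 → not met
4. airframe inspection 67 days ago vs limit 60 → not met
5. visual observers trained 0 < 3 → not met
6. condition 'flies beyond visual line of sight' holds; reportable incidents in the past year 3 > 1 → not met
7. condition 'flies over people' holds; hull coverage $30,000 < $45,000 → not met
8. Part 107 recurrent training 33 days ago vs limit 45 → met
9. battery cycle review 64 days ago vs limit 60 → not met
10. waiver documentation present → met
Not met: 6 of 10

6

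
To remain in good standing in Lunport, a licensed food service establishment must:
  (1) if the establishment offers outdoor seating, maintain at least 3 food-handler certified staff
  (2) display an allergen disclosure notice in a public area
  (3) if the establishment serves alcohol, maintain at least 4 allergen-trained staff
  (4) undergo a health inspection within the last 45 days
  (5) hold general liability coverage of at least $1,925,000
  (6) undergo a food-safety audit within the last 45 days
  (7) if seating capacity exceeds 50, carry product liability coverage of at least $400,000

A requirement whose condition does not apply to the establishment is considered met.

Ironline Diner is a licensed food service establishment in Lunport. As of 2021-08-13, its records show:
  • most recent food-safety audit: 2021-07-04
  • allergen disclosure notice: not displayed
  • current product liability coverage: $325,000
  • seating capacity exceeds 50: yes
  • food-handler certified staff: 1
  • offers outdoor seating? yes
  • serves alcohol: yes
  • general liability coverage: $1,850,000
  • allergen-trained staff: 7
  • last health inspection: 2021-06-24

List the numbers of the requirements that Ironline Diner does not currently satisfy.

1, 2, 4, 5, 7

1. condition 'offers outdoor seating' holds; food-handler certified staff 1 < 3 → not met
2. allergen disclosure notice absent → not met
3. condition 'serves alcohol' holds; allergen-trained staff 7 ≥ 4 → met
4. health inspection 50 days ago vs limit 45 → not met
5. general liability coverage $1,850,000 < $1,925,000 → not met
6. food-safety audit 40 days ago vs limit 45 → met
7. condition 'seating capacity exceeds 50' holds; product liability coverage $325,000 < $400,000 → not met
Not met: 1, 2, 4, 5, 7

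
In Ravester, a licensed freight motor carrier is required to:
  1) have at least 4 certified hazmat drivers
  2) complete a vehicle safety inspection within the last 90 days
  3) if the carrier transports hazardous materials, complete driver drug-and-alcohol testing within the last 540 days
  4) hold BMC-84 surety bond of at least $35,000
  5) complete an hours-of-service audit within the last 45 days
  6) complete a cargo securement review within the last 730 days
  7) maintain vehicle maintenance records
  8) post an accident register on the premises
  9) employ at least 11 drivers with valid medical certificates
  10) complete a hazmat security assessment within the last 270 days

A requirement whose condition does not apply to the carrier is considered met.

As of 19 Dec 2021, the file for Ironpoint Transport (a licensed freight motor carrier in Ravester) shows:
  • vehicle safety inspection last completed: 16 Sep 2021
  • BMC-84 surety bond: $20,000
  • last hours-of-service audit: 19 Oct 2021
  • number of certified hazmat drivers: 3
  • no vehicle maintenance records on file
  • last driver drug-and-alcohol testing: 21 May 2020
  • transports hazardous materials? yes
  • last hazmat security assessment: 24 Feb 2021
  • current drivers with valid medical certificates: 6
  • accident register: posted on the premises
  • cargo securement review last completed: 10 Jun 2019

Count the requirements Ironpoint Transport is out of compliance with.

9

1. certified hazmat drivers 3 < 4 → not met
2. vehicle safety inspection 94 days ago vs limit 90 → not met
3. condition 'transports hazardous materials' holds; driver drug-and-alcohol testing 577 days ago vs limit 540 → not met
4. BMC-84 surety bond $20,000 < $35,000 → not met
5. hours-of-service audit 61 days ago vs limit 45 → not met
6. cargo securement review 923 days ago vs limit 730 → not met
7. vehicle maintenance records absent → not met
8. accident register present → met
9. drivers with valid medical certificates 6 < 11 → not met
10. hazmat security assessment 298 days ago vs limit 270 → not met
Not met: 9 of 10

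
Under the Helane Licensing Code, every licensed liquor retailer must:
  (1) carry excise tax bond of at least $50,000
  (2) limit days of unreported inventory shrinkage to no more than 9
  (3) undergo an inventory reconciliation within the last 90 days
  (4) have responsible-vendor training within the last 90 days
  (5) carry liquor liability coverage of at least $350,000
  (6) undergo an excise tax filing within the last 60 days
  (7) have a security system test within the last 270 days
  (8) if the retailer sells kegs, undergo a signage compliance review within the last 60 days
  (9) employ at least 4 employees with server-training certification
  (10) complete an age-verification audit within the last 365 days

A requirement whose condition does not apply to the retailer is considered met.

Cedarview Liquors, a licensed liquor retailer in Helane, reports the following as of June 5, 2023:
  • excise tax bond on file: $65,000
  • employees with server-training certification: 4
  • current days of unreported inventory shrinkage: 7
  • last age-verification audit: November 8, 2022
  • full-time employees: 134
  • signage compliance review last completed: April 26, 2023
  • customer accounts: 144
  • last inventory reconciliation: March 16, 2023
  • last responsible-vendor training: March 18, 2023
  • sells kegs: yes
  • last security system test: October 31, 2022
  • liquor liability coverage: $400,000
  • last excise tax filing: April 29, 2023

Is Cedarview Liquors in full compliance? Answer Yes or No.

1. excise tax bond $65,000 ≥ $50,000 → met
2. days of unreported inventory shrinkage 7 ≤ 9 → met
3. inventory reconciliation 81 days ago vs limit 90 → met
4. responsible-vendor training 79 days ago vs limit 90 → met
5. liquor liability coverage $400,000 ≥ $350,000 → met
6. excise tax filing 37 days ago vs limit 60 → met
7. security system test 217 days ago vs limit 270 → met
8. condition 'sells kegs' holds; signage compliance review 40 days ago vs limit 60 → met
9. employees with server-training certification 4 ≥ 4 → met
10. age-verification audit 209 days ago vs limit 365 → met
All met.

Yes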